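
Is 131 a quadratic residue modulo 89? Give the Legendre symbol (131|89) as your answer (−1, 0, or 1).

First reduce: 131 ≡ 42 (mod 89).
Pull out 2: since 89 ≡ 1 (mod 8), (2/89) = +1.
Reciprocity: 21 ≡ 1 and 89 ≡ 1 (mod 4), so (21/89) = +(89/21).
Reduce top mod 21: now compute (5/21).
Reciprocity: 5 ≡ 1 and 21 ≡ 1 (mod 4), so (5/21) = +(21/5).
Reduce top mod 5: now compute (1/5).
Reached (1/5) = 1. Collecting the sign flips along the way, the symbol is +1.

1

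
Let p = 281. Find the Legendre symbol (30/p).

-1

Euler's criterion: (30/281) ≡ 30^140 (mod 281).
30^2 ≡ 57 (mod 281)
30^4 ≡ 158 (mod 281)
30^8 ≡ 236 (mod 281)
30^16 ≡ 58 (mod 281)
30^32 ≡ 273 (mod 281)
30^64 ≡ 64 (mod 281)
30^128 ≡ 162 (mod 281)
30^140 = 30^(128+8+4) ≡ 280 (mod 281).
Result is 280 ≡ −1, so (30/281) = −1.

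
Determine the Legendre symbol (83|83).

0

First reduce: 83 ≡ 0 (mod 83).
Top reduces to 0: gcd > 1, so the symbol is 0.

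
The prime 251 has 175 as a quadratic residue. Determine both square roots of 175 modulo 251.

Since 251 ≡ 3 (mod 4), a square root of 175 is 175^((251+1)/4) = 175^63 mod 251.
Repeated squaring: 175^2≡3, 175^4≡9, 175^8≡81, 175^16≡35, 175^32≡221 (mod 251).
175^63 = 175^(32+16+8+4+2+1) ≡ 41 (mod 251).
Check: 41² = 1681 ≡ 175 (mod 251). The two roots are 41 and 210.

41, 210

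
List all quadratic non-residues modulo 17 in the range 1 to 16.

Square k = 1,…,8 (k and 17−k give the same square):
1²=1, 2²=4, 3²=9, 4²=16, 5²≡8, 6²≡2, 7²≡15, 8²≡13 (mod 17).
The residues are {1, 2, 4, 8, 9, 13, 15, 16}; the non-residues are the remaining 8 nonzero classes.

3 5 6 7 10 11 12 14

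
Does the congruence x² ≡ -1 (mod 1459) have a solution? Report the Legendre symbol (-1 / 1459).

First reduce: -1 ≡ 1458 (mod 1459).
Pull out 2: since 1459 ≡ 3 (mod 8), (2/1459) = -1.
Reciprocity: 729 ≡ 1 and 1459 ≡ 3 (mod 4), so (729/1459) = +(1459/729).
Reduce top mod 729: now compute (1/729).
Reached (1/729) = 1. Collecting the sign flips along the way, the symbol is -1.

-1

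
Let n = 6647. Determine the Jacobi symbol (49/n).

1

Reciprocity: 49 ≡ 1 and 6647 ≡ 3 (mod 4), so (49/6647) = +(6647/49).
Reduce top mod 49: now compute (32/49).
Pull out 2^5: since 49 ≡ 1 (mod 8), (2/49) = +1, so (2/49)^5 = +1.
Reached (1/49) = 1. Collecting the sign flips along the way, the symbol is +1.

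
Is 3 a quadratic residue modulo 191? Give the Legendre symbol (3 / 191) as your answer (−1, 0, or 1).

1

Euler's criterion: (3/191) ≡ 3^95 (mod 191).
3^2 ≡ 9 (mod 191)
3^4 ≡ 81 (mod 191)
3^8 ≡ 67 (mod 191)
3^16 ≡ 96 (mod 191)
3^32 ≡ 48 (mod 191)
3^64 ≡ 12 (mod 191)
3^95 = 3^(64+16+8+4+2+1) ≡ 1 (mod 191).
Result is 1, so (3/191) = 1.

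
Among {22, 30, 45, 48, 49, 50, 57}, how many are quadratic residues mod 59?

(22/59) = +1 → QR.
(30/59) = -1 → non-residue.
(45/59) = +1 → QR.
(48/59) = +1 → QR.
(49/59) = +1 → QR.
(50/59) = -1 → non-residue.
(57/59) = +1 → QR.
Total quadratic residues among the 7: 5.

5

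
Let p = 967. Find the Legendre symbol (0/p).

0

Top reduces to 0: gcd > 1, so the symbol is 0.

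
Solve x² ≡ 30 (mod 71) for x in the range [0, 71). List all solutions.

32, 39

Since 71 ≡ 3 (mod 4), a square root of 30 is 30^((71+1)/4) = 30^18 mod 71.
Repeated squaring: 30^2≡48, 30^4≡32, 30^8≡30, 30^16≡48 (mod 71).
30^18 = 30^(16+2) ≡ 32 (mod 71).
Check: 32² = 1024 ≡ 30 (mod 71). The two roots are 32 and 39.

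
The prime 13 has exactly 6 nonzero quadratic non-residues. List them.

Square k = 1,…,6 (k and 13−k give the same square):
1²=1, 2²=4, 3²=9, 4²≡3, 5²≡12, 6²≡10 (mod 13).
The residues are {1, 3, 4, 9, 10, 12}; the non-residues are the remaining 6 nonzero classes.

2, 5, 6, 7, 8, 11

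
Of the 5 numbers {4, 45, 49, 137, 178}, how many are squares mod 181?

(4/181) = +1 → QR.
(45/181) = +1 → QR.
(49/181) = +1 → QR.
(137/181) = +1 → QR.
(178/181) = +1 → QR.
Total quadratic residues among the 5: 5.

5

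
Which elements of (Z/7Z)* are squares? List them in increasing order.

Square k = 1,…,3 (k and 7−k give the same square):
1²=1, 2²=4, 3²≡2 (mod 7).
So the quadratic residues mod 7 are {1, 2, 4}.

1 2 4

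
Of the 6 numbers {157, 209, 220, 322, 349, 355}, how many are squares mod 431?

(157/431) = +1 → QR.
(209/431) = +1 → QR.
(220/431) = +1 → QR.
(322/431) = -1 → non-residue.
(349/431) = -1 → non-residue.
(355/431) = -1 → non-residue.
Total quadratic residues among the 6: 3.

3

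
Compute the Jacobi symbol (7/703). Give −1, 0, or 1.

Reciprocity: 7 ≡ 3 and 703 ≡ 3 (mod 4), so (7/703) = −(703/7).
Reduce top mod 7: now compute (3/7).
Reciprocity: 3 ≡ 3 and 7 ≡ 3 (mod 4), so (3/7) = −(7/3).
Reduce top mod 3: now compute (1/3).
Reached (1/3) = 1. Collecting the sign flips along the way, the symbol is +1.

1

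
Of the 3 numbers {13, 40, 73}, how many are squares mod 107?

(13/107) = +1 → QR.
(40/107) = +1 → QR.
(73/107) = -1 → non-residue.
Total quadratic residues among the 3: 2.

2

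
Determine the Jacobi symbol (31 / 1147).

0

Reciprocity: 31 ≡ 3 and 1147 ≡ 3 (mod 4), so (31/1147) = −(1147/31).
Reduce top mod 31: now compute (0/31).
Top reduces to 0: gcd > 1, so the symbol is 0.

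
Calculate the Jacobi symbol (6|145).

1

Pull out 2: since 145 ≡ 1 (mod 8), (2/145) = +1.
Reciprocity: 3 ≡ 3 and 145 ≡ 1 (mod 4), so (3/145) = +(145/3).
Reduce top mod 3: now compute (1/3).
Reached (1/3) = 1. Collecting the sign flips along the way, the symbol is +1.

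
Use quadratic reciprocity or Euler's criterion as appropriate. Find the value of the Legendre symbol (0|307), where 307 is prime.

0

Top reduces to 0: gcd > 1, so the symbol is 0.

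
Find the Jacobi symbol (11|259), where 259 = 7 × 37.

Reciprocity: 11 ≡ 3 and 259 ≡ 3 (mod 4), so (11/259) = −(259/11).
Reduce top mod 11: now compute (6/11).
Pull out 2: since 11 ≡ 3 (mod 8), (2/11) = -1.
Reciprocity: 3 ≡ 3 and 11 ≡ 3 (mod 4), so (3/11) = −(11/3).
Reduce top mod 3: now compute (2/3).
Pull out 2: since 3 ≡ 3 (mod 8), (2/3) = -1.
Reached (1/3) = 1. Collecting the sign flips along the way, the symbol is +1.

1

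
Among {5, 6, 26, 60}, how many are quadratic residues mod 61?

(5/61) = +1 → QR.
(6/61) = -1 → non-residue.
(26/61) = -1 → non-residue.
(60/61) = +1 → QR.
Total quadratic residues among the 4: 2.

2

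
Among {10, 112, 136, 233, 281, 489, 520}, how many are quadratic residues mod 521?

4

(10/521) = +1 → QR.
(112/521) = -1 → non-residue.
(136/521) = -1 → non-residue.
(233/521) = +1 → QR.
(281/521) = -1 → non-residue.
(489/521) = +1 → QR.
(520/521) = +1 → QR.
Total quadratic residues among the 7: 4.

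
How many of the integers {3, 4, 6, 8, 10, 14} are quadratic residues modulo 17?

2

(3/17) = -1 → non-residue.
(4/17) = +1 → QR.
(6/17) = -1 → non-residue.
(8/17) = +1 → QR.
(10/17) = -1 → non-residue.
(14/17) = -1 → non-residue.
Total quadratic residues among the 6: 2.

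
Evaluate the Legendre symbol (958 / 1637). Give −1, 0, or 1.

Pull out 2: since 1637 ≡ 5 (mod 8), (2/1637) = -1.
Reciprocity: 479 ≡ 3 and 1637 ≡ 1 (mod 4), so (479/1637) = +(1637/479).
Reduce top mod 479: now compute (200/479).
Pull out 2^3: since 479 ≡ 7 (mod 8), (2/479) = +1, so (2/479)^3 = +1.
Reciprocity: 25 ≡ 1 and 479 ≡ 3 (mod 4), so (25/479) = +(479/25).
Reduce top mod 25: now compute (4/25).
Pull out 2^2: since 25 ≡ 1 (mod 8), (2/25) = +1, so (2/25)^2 = +1.
Reached (1/25) = 1. Collecting the sign flips along the way, the symbol is -1.

-1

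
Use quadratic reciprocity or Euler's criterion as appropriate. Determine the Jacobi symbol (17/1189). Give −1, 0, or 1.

Reciprocity: 17 ≡ 1 and 1189 ≡ 1 (mod 4), so (17/1189) = +(1189/17).
Reduce top mod 17: now compute (16/17).
Pull out 2^4: since 17 ≡ 1 (mod 8), (2/17) = +1, so (2/17)^4 = +1.
Reached (1/17) = 1. Collecting the sign flips along the way, the symbol is +1.

1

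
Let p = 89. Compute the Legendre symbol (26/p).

Euler's criterion: (26/89) ≡ 26^44 (mod 89).
26^2 ≡ 53 (mod 89)
26^4 ≡ 50 (mod 89)
26^8 ≡ 8 (mod 89)
26^16 ≡ 64 (mod 89)
26^32 ≡ 2 (mod 89)
26^44 = 26^(32+8+4) ≡ 88 (mod 89).
Result is 88 ≡ −1, so (26/89) = −1.

-1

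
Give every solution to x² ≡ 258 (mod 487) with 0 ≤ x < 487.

Since 487 ≡ 3 (mod 4), a square root of 258 is 258^((487+1)/4) = 258^122 mod 487.
Repeated squaring: 258^2≡332, 258^4≡162, 258^8≡433, 258^16≡481, 258^32≡36, 258^64≡322 (mod 487).
258^122 = 258^(64+32+16+8+2) ≡ 307 (mod 487).
Check: 307² = 94249 ≡ 258 (mod 487). The two roots are 180 and 307.

180, 307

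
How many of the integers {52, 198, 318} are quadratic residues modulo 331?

(52/331) = -1 → non-residue.
(198/331) = +1 → QR.
(318/331) = +1 → QR.
Total quadratic residues among the 3: 2.

2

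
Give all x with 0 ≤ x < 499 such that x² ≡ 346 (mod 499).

151, 348

Since 499 ≡ 3 (mod 4), a square root of 346 is 346^((499+1)/4) = 346^125 mod 499.
Repeated squaring: 346^2≡455, 346^4≡439, 346^8≡107, 346^16≡471, 346^32≡285, 346^64≡387 (mod 499).
346^125 = 346^(64+32+16+8+4+1) ≡ 151 (mod 499).
Check: 151² = 22801 ≡ 346 (mod 499). The two roots are 151 and 348.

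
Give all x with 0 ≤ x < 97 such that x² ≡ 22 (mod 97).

33, 64

97 ≡ 1 (mod 4), so we find a root by search.
Trying successive values, 33² = 1089 ≡ 22 (mod 97). The other root is 97 − 33 = 64.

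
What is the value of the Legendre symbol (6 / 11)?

-1

Euler's criterion: (6/11) ≡ 6^5 (mod 11).
6^2 ≡ 3 (mod 11)
6^4 ≡ 9 (mod 11)
6^5 = 6^(4+1) ≡ 10 (mod 11).
Result is 10 ≡ −1, so (6/11) = −1.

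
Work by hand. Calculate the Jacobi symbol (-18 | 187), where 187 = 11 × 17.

First reduce: -18 ≡ 169 (mod 187).
Reciprocity: 169 ≡ 1 and 187 ≡ 3 (mod 4), so (169/187) = +(187/169).
Reduce top mod 169: now compute (18/169).
Pull out 2: since 169 ≡ 1 (mod 8), (2/169) = +1.
Reciprocity: 9 ≡ 1 and 169 ≡ 1 (mod 4), so (9/169) = +(169/9).
Reduce top mod 9: now compute (7/9).
Reciprocity: 7 ≡ 3 and 9 ≡ 1 (mod 4), so (7/9) = +(9/7).
Reduce top mod 7: now compute (2/7).
Pull out 2: since 7 ≡ 7 (mod 8), (2/7) = +1.
Reached (1/7) = 1. Collecting the sign flips along the way, the symbol is +1.

1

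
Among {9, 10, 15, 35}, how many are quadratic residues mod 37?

(9/37) = +1 → QR.
(10/37) = +1 → QR.
(15/37) = -1 → non-residue.
(35/37) = -1 → non-residue.
Total quadratic residues among the 4: 2.

2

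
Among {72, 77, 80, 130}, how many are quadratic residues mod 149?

(72/149) = -1 → non-residue.
(77/149) = -1 → non-residue.
(80/149) = +1 → QR.
(130/149) = +1 → QR.
Total quadratic residues among the 4: 2.

2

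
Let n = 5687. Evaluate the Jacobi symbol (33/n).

Reciprocity: 33 ≡ 1 and 5687 ≡ 3 (mod 4), so (33/5687) = +(5687/33).
Reduce top mod 33: now compute (11/33).
Reciprocity: 11 ≡ 3 and 33 ≡ 1 (mod 4), so (11/33) = +(33/11).
Reduce top mod 11: now compute (0/11).
Top reduces to 0: gcd > 1, so the symbol is 0.

0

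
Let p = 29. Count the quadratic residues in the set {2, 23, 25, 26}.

2

(2/29) = -1 → non-residue.
(23/29) = +1 → QR.
(25/29) = +1 → QR.
(26/29) = -1 → non-residue.
Total quadratic residues among the 4: 2.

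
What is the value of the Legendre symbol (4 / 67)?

Pull out 2^2: since 67 ≡ 3 (mod 8), (2/67) = -1, so (2/67)^2 = +1.
Reached (1/67) = 1. Collecting the sign flips along the way, the symbol is +1.

1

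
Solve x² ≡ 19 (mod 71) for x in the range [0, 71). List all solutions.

Since 71 ≡ 3 (mod 4), a square root of 19 is 19^((71+1)/4) = 19^18 mod 71.
Repeated squaring: 19^2≡6, 19^4≡36, 19^8≡18, 19^16≡40 (mod 71).
19^18 = 19^(16+2) ≡ 27 (mod 71).
Check: 27² = 729 ≡ 19 (mod 71). The two roots are 27 and 44.

27, 44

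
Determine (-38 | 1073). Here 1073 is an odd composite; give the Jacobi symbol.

1

First reduce: -38 ≡ 1035 (mod 1073).
Reciprocity: 1035 ≡ 3 and 1073 ≡ 1 (mod 4), so (1035/1073) = +(1073/1035).
Reduce top mod 1035: now compute (38/1035).
Pull out 2: since 1035 ≡ 3 (mod 8), (2/1035) = -1.
Reciprocity: 19 ≡ 3 and 1035 ≡ 3 (mod 4), so (19/1035) = −(1035/19).
Reduce top mod 19: now compute (9/19).
Reciprocity: 9 ≡ 1 and 19 ≡ 3 (mod 4), so (9/19) = +(19/9).
Reduce top mod 9: now compute (1/9).
Reached (1/9) = 1. Collecting the sign flips along the way, the symbol is +1.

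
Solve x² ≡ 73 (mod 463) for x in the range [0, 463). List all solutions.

211, 252

Since 463 ≡ 3 (mod 4), a square root of 73 is 73^((463+1)/4) = 73^116 mod 463.
Repeated squaring: 73^2≡236, 73^4≡136, 73^8≡439, 73^16≡113, 73^32≡268, 73^64≡59 (mod 463).
73^116 = 73^(64+32+16+4) ≡ 211 (mod 463).
Check: 211² = 44521 ≡ 73 (mod 463). The two roots are 211 and 252.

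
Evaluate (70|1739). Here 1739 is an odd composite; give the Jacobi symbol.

Pull out 2: since 1739 ≡ 3 (mod 8), (2/1739) = -1.
Reciprocity: 35 ≡ 3 and 1739 ≡ 3 (mod 4), so (35/1739) = −(1739/35).
Reduce top mod 35: now compute (24/35).
Pull out 2^3: since 35 ≡ 3 (mod 8), (2/35) = -1, so (2/35)^3 = -1.
Reciprocity: 3 ≡ 3 and 35 ≡ 3 (mod 4), so (3/35) = −(35/3).
Reduce top mod 3: now compute (2/3).
Pull out 2: since 3 ≡ 3 (mod 8), (2/3) = -1.
Reached (1/3) = 1. Collecting the sign flips along the way, the symbol is -1.

-1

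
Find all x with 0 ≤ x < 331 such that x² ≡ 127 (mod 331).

Since 331 ≡ 3 (mod 4), a square root of 127 is 127^((331+1)/4) = 127^83 mod 331.
Repeated squaring: 127^2≡241, 127^4≡156, 127^8≡173, 127^16≡139, 127^32≡123, 127^64≡234 (mod 331).
127^83 = 127^(64+16+2+1) ≡ 69 (mod 331).
Check: 69² = 4761 ≡ 127 (mod 331). The two roots are 69 and 262.

69, 262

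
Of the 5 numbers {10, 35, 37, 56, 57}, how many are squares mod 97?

(10/97) = -1 → non-residue.
(35/97) = +1 → QR.
(37/97) = -1 → non-residue.
(56/97) = -1 → non-residue.
(57/97) = -1 → non-residue.
Total quadratic residues among the 5: 1.

1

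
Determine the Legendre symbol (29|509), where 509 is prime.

1

Reciprocity: 29 ≡ 1 and 509 ≡ 1 (mod 4), so (29/509) = +(509/29).
Reduce top mod 29: now compute (16/29).
Pull out 2^4: since 29 ≡ 5 (mod 8), (2/29) = -1, so (2/29)^4 = +1.
Reached (1/29) = 1. Collecting the sign flips along the way, the symbol is +1.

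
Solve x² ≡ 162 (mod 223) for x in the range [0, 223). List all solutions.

88, 135

Since 223 ≡ 3 (mod 4), a square root of 162 is 162^((223+1)/4) = 162^56 mod 223.
Repeated squaring: 162^2≡153, 162^4≡217, 162^8≡36, 162^16≡181, 162^32≡203 (mod 223).
162^56 = 162^(32+16+8) ≡ 135 (mod 223).
Check: 135² = 18225 ≡ 162 (mod 223). The two roots are 88 and 135.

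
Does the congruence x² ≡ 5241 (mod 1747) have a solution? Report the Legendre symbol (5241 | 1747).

First reduce: 5241 ≡ 0 (mod 1747).
Top reduces to 0: gcd > 1, so the symbol is 0.

0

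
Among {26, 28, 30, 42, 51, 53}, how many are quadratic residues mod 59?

4

(26/59) = +1 → QR.
(28/59) = +1 → QR.
(30/59) = -1 → non-residue.
(42/59) = -1 → non-residue.
(51/59) = +1 → QR.
(53/59) = +1 → QR.
Total quadratic residues among the 6: 4.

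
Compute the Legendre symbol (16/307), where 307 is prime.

Pull out 2^4: since 307 ≡ 3 (mod 8), (2/307) = -1, so (2/307)^4 = +1.
Reached (1/307) = 1. Collecting the sign flips along the way, the symbol is +1.

1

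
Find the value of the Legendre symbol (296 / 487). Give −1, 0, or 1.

-1

Euler's criterion: (296/487) ≡ 296^243 (mod 487).
296^2 ≡ 443 (mod 487)
296^4 ≡ 475 (mod 487)
296^8 ≡ 144 (mod 487)
296^16 ≡ 282 (mod 487)
296^32 ≡ 143 (mod 487)
296^64 ≡ 482 (mod 487)
296^128 ≡ 25 (mod 487)
296^243 = 296^(128+64+32+16+2+1) ≡ 486 (mod 487).
Result is 486 ≡ −1, so (296/487) = −1.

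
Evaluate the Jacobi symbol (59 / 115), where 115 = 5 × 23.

Reciprocity: 59 ≡ 3 and 115 ≡ 3 (mod 4), so (59/115) = −(115/59).
Reduce top mod 59: now compute (56/59).
Pull out 2^3: since 59 ≡ 3 (mod 8), (2/59) = -1, so (2/59)^3 = -1.
Reciprocity: 7 ≡ 3 and 59 ≡ 3 (mod 4), so (7/59) = −(59/7).
Reduce top mod 7: now compute (3/7).
Reciprocity: 3 ≡ 3 and 7 ≡ 3 (mod 4), so (3/7) = −(7/3).
Reduce top mod 3: now compute (1/3).
Reached (1/3) = 1. Collecting the sign flips along the way, the symbol is +1.

1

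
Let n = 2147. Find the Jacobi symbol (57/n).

0

Reciprocity: 57 ≡ 1 and 2147 ≡ 3 (mod 4), so (57/2147) = +(2147/57).
Reduce top mod 57: now compute (38/57).
Pull out 2: since 57 ≡ 1 (mod 8), (2/57) = +1.
Reciprocity: 19 ≡ 3 and 57 ≡ 1 (mod 4), so (19/57) = +(57/19).
Reduce top mod 19: now compute (0/19).
Top reduces to 0: gcd > 1, so the symbol is 0.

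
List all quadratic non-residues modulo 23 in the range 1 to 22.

Square k = 1,…,11 (k and 23−k give the same square):
1²=1, 2²=4, 3²=9, 4²=16, 5²≡2, 6²≡13, 7²≡3, 8²≡18, 9²≡12, 10²≡8, 11²≡6 (mod 23).
The residues are {1, 2, 3, 4, 6, 8, 9, 12, 13, 16, 18}; the non-residues are the remaining 11 nonzero classes.

5,7,10,11,14,15,17,19,20,21,22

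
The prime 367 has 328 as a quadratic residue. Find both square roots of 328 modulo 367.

121, 246

Since 367 ≡ 3 (mod 4), a square root of 328 is 328^((367+1)/4) = 328^92 mod 367.
Repeated squaring: 328^2≡53, 328^4≡240, 328^8≡348, 328^16≡361, 328^32≡36, 328^64≡195 (mod 367).
328^92 = 328^(64+16+8+4) ≡ 121 (mod 367).
Check: 121² = 14641 ≡ 328 (mod 367). The two roots are 121 and 246.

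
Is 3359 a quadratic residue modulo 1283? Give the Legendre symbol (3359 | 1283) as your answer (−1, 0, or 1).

-1

First reduce: 3359 ≡ 793 (mod 1283).
Reciprocity: 793 ≡ 1 and 1283 ≡ 3 (mod 4), so (793/1283) = +(1283/793).
Reduce top mod 793: now compute (490/793).
Pull out 2: since 793 ≡ 1 (mod 8), (2/793) = +1.
Reciprocity: 245 ≡ 1 and 793 ≡ 1 (mod 4), so (245/793) = +(793/245).
Reduce top mod 245: now compute (58/245).
Pull out 2: since 245 ≡ 5 (mod 8), (2/245) = -1.
Reciprocity: 29 ≡ 1 and 245 ≡ 1 (mod 4), so (29/245) = +(245/29).
Reduce top mod 29: now compute (13/29).
Reciprocity: 13 ≡ 1 and 29 ≡ 1 (mod 4), so (13/29) = +(29/13).
Reduce top mod 13: now compute (3/13).
Reciprocity: 3 ≡ 3 and 13 ≡ 1 (mod 4), so (3/13) = +(13/3).
Reduce top mod 3: now compute (1/3).
Reached (1/3) = 1. Collecting the sign flips along the way, the symbol is -1.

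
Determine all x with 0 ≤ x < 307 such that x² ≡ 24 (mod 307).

115, 192

Since 307 ≡ 3 (mod 4), a square root of 24 is 24^((307+1)/4) = 24^77 mod 307.
Repeated squaring: 24^2≡269, 24^4≡216, 24^8≡299, 24^16≡64, 24^32≡105, 24^64≡280 (mod 307).
24^77 = 24^(64+8+4+1) ≡ 115 (mod 307).
Check: 115² = 13225 ≡ 24 (mod 307). The two roots are 115 and 192.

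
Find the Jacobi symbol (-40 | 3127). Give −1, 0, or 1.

1

First reduce: -40 ≡ 3087 (mod 3127).
Reciprocity: 3087 ≡ 3 and 3127 ≡ 3 (mod 4), so (3087/3127) = −(3127/3087).
Reduce top mod 3087: now compute (40/3087).
Pull out 2^3: since 3087 ≡ 7 (mod 8), (2/3087) = +1, so (2/3087)^3 = +1.
Reciprocity: 5 ≡ 1 and 3087 ≡ 3 (mod 4), so (5/3087) = +(3087/5).
Reduce top mod 5: now compute (2/5).
Pull out 2: since 5 ≡ 5 (mod 8), (2/5) = -1.
Reached (1/5) = 1. Collecting the sign flips along the way, the symbol is +1.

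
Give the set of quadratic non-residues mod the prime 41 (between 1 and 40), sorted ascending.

Square k = 1,…,20 (k and 41−k give the same square):
1²=1, 2²=4, 3²=9, 4²=16, 5²=25, 6²=36, 7²≡8, 8²≡23, 9²≡40, 10²≡18, 11²≡39, 12²≡21, 13²≡5, 14²≡32, 15²≡20, 16²≡10, 17²≡2, 18²≡37, 19²≡33, 20²≡31 (mod 41).
The residues are {1, 2, 4, 5, 8, 9, 10, 16, 18, 20, 21, 23, 25, 31, 32, 33, 36, 37, 39, 40}; the non-residues are the remaining 20 nonzero classes.

3 6 7 11 12 13 14 15 17 19 22 24 26 27 28 29 30 34 35 38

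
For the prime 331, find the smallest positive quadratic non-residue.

2

(2/331) = −1, so 2 is the smallest positive non-residue mod 331.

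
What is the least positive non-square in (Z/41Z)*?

3

(2/41) = +1, so 2 is a residue.
(3/41) = −1, so 3 is the smallest positive non-residue mod 41.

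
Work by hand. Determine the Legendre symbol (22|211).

Pull out 2: since 211 ≡ 3 (mod 8), (2/211) = -1.
Reciprocity: 11 ≡ 3 and 211 ≡ 3 (mod 4), so (11/211) = −(211/11).
Reduce top mod 11: now compute (2/11).
Pull out 2: since 11 ≡ 3 (mod 8), (2/11) = -1.
Reached (1/11) = 1. Collecting the sign flips along the way, the symbol is -1.

-1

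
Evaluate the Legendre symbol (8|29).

-1

Euler's criterion: (8/29) ≡ 8^14 (mod 29).
8^2 ≡ 6 (mod 29)
8^4 ≡ 7 (mod 29)
8^8 ≡ 20 (mod 29)
8^14 = 8^(8+4+2) ≡ 28 (mod 29).
Result is 28 ≡ −1, so (8/29) = −1.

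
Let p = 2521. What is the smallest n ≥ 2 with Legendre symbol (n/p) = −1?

(2/2521) = +1, so 2 is a residue.
(3/2521) = +1, so 3 is a residue.
(4/2521) = +1, so 4 is a residue.
(5/2521) = +1, so 5 is a residue.
(6/2521) = +1, so 6 is a residue.
(7/2521) = +1, so 7 is a residue.
(8/2521) = +1, so 8 is a residue.
(9/2521) = +1, so 9 is a residue.
(10/2521) = +1, so 10 is a residue.
(11/2521) = −1, so 11 is the smallest positive non-residue mod 2521.

11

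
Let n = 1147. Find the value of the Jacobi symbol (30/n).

-1

Pull out 2: since 1147 ≡ 3 (mod 8), (2/1147) = -1.
Reciprocity: 15 ≡ 3 and 1147 ≡ 3 (mod 4), so (15/1147) = −(1147/15).
Reduce top mod 15: now compute (7/15).
Reciprocity: 7 ≡ 3 and 15 ≡ 3 (mod 4), so (7/15) = −(15/7).
Reduce top mod 7: now compute (1/7).
Reached (1/7) = 1. Collecting the sign flips along the way, the symbol is -1.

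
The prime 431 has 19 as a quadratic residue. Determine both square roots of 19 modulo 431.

197, 234

Since 431 ≡ 3 (mod 4), a square root of 19 is 19^((431+1)/4) = 19^108 mod 431.
Repeated squaring: 19^2≡361, 19^4≡159, 19^8≡283, 19^16≡354, 19^32≡326, 19^64≡250 (mod 431).
19^108 = 19^(64+32+8+4) ≡ 197 (mod 431).
Check: 197² = 38809 ≡ 19 (mod 431). The two roots are 197 and 234.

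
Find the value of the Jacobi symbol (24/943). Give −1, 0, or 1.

Pull out 2^3: since 943 ≡ 7 (mod 8), (2/943) = +1, so (2/943)^3 = +1.
Reciprocity: 3 ≡ 3 and 943 ≡ 3 (mod 4), so (3/943) = −(943/3).
Reduce top mod 3: now compute (1/3).
Reached (1/3) = 1. Collecting the sign flips along the way, the symbol is -1.

-1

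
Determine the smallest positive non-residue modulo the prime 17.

3

(2/17) = +1, so 2 is a residue.
(3/17) = −1, so 3 is the smallest positive non-residue mod 17.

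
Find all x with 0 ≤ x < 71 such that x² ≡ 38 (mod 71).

31, 40

Since 71 ≡ 3 (mod 4), a square root of 38 is 38^((71+1)/4) = 38^18 mod 71.
Repeated squaring: 38^2≡24, 38^4≡8, 38^8≡64, 38^16≡49 (mod 71).
38^18 = 38^(16+2) ≡ 40 (mod 71).
Check: 40² = 1600 ≡ 38 (mod 71). The two roots are 31 and 40.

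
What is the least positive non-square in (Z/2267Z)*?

(2/2267) = −1, so 2 is the smallest positive non-residue mod 2267.

2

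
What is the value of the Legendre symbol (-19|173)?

First reduce: -19 ≡ 154 (mod 173).
Pull out 2: since 173 ≡ 5 (mod 8), (2/173) = -1.
Reciprocity: 77 ≡ 1 and 173 ≡ 1 (mod 4), so (77/173) = +(173/77).
Reduce top mod 77: now compute (19/77).
Reciprocity: 19 ≡ 3 and 77 ≡ 1 (mod 4), so (19/77) = +(77/19).
Reduce top mod 19: now compute (1/19).
Reached (1/19) = 1. Collecting the sign flips along the way, the symbol is -1.

-1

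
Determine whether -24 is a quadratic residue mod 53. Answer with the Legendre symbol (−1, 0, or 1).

1

Euler's criterion: (-24/53) ≡ 29^26 (mod 53).
29^2 ≡ 46 (mod 53)
29^4 ≡ 49 (mod 53)
29^8 ≡ 16 (mod 53)
29^16 ≡ 44 (mod 53)
29^26 = 29^(16+8+2) ≡ 1 (mod 53).
Result is 1, so (-24/53) = 1.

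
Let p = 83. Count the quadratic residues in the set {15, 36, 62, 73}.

1

(15/83) = -1 → non-residue.
(36/83) = +1 → QR.
(62/83) = -1 → non-residue.
(73/83) = -1 → non-residue.
Total quadratic residues among the 4: 1.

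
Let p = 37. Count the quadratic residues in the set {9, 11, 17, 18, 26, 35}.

(9/37) = +1 → QR.
(11/37) = +1 → QR.
(17/37) = -1 → non-residue.
(18/37) = -1 → non-residue.
(26/37) = +1 → QR.
(35/37) = -1 → non-residue.
Total quadratic residues among the 6: 3.

3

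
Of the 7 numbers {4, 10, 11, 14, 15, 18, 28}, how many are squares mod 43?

5

(4/43) = +1 → QR.
(10/43) = +1 → QR.
(11/43) = +1 → QR.
(14/43) = +1 → QR.
(15/43) = +1 → QR.
(18/43) = -1 → non-residue.
(28/43) = -1 → non-residue.
Total quadratic residues among the 7: 5.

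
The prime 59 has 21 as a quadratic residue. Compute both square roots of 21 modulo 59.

Since 59 ≡ 3 (mod 4), a square root of 21 is 21^((59+1)/4) = 21^15 mod 59.
Repeated squaring: 21^2≡28, 21^4≡17, 21^8≡53 (mod 59).
21^15 = 21^(8+4+2+1) ≡ 27 (mod 59).
Check: 27² = 729 ≡ 21 (mod 59). The two roots are 27 and 32.

27, 32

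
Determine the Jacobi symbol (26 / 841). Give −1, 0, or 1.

1

Pull out 2: since 841 ≡ 1 (mod 8), (2/841) = +1.
Reciprocity: 13 ≡ 1 and 841 ≡ 1 (mod 4), so (13/841) = +(841/13).
Reduce top mod 13: now compute (9/13).
Reciprocity: 9 ≡ 1 and 13 ≡ 1 (mod 4), so (9/13) = +(13/9).
Reduce top mod 9: now compute (4/9).
Pull out 2^2: since 9 ≡ 1 (mod 8), (2/9) = +1, so (2/9)^2 = +1.
Reached (1/9) = 1. Collecting the sign flips along the way, the symbol is +1.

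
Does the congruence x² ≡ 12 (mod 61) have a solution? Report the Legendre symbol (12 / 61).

Euler's criterion: (12/61) ≡ 12^30 (mod 61).
12^2 ≡ 22 (mod 61)
12^4 ≡ 57 (mod 61)
12^8 ≡ 16 (mod 61)
12^16 ≡ 12 (mod 61)
12^30 = 12^(16+8+4+2) ≡ 1 (mod 61).
Result is 1, so (12/61) = 1.

1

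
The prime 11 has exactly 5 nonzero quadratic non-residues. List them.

Square k = 1,…,5 (k and 11−k give the same square):
1²=1, 2²=4, 3²=9, 4²≡5, 5²≡3 (mod 11).
The residues are {1, 3, 4, 5, 9}; the non-residues are the remaining 5 nonzero classes.

2 6 7 8 10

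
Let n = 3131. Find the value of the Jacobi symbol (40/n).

Pull out 2^3: since 3131 ≡ 3 (mod 8), (2/3131) = -1, so (2/3131)^3 = -1.
Reciprocity: 5 ≡ 1 and 3131 ≡ 3 (mod 4), so (5/3131) = +(3131/5).
Reduce top mod 5: now compute (1/5).
Reached (1/5) = 1. Collecting the sign flips along the way, the symbol is -1.

-1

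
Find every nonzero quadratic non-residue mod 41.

3 6 7 11 12 13 14 15 17 19 22 24 26 27 28 29 30 34 35 38

Square k = 1,…,20 (k and 41−k give the same square):
1²=1, 2²=4, 3²=9, 4²=16, 5²=25, 6²=36, 7²≡8, 8²≡23, 9²≡40, 10²≡18, 11²≡39, 12²≡21, 13²≡5, 14²≡32, 15²≡20, 16²≡10, 17²≡2, 18²≡37, 19²≡33, 20²≡31 (mod 41).
The residues are {1, 2, 4, 5, 8, 9, 10, 16, 18, 20, 21, 23, 25, 31, 32, 33, 36, 37, 39, 40}; the non-residues are the remaining 20 nonzero classes.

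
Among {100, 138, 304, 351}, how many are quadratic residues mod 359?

(100/359) = +1 → QR.
(138/359) = +1 → QR.
(304/359) = -1 → non-residue.
(351/359) = -1 → non-residue.
Total quadratic residues among the 4: 2.

2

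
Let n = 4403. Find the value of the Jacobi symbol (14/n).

0

Pull out 2: since 4403 ≡ 3 (mod 8), (2/4403) = -1.
Reciprocity: 7 ≡ 3 and 4403 ≡ 3 (mod 4), so (7/4403) = −(4403/7).
Reduce top mod 7: now compute (0/7).
Top reduces to 0: gcd > 1, so the symbol is 0.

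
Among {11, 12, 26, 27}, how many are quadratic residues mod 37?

4

(11/37) = +1 → QR.
(12/37) = +1 → QR.
(26/37) = +1 → QR.
(27/37) = +1 → QR.
Total quadratic residues among the 4: 4.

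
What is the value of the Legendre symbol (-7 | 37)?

Euler's criterion: (-7/37) ≡ 30^18 (mod 37).
30^2 ≡ 12 (mod 37)
30^4 ≡ 33 (mod 37)
30^8 ≡ 16 (mod 37)
30^16 ≡ 34 (mod 37)
30^18 = 30^(16+2) ≡ 1 (mod 37).
Result is 1, so (-7/37) = 1.

1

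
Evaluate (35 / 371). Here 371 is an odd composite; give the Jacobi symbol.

Reciprocity: 35 ≡ 3 and 371 ≡ 3 (mod 4), so (35/371) = −(371/35).
Reduce top mod 35: now compute (21/35).
Reciprocity: 21 ≡ 1 and 35 ≡ 3 (mod 4), so (21/35) = +(35/21).
Reduce top mod 21: now compute (14/21).
Pull out 2: since 21 ≡ 5 (mod 8), (2/21) = -1.
Reciprocity: 7 ≡ 3 and 21 ≡ 1 (mod 4), so (7/21) = +(21/7).
Reduce top mod 7: now compute (0/7).
Top reduces to 0: gcd > 1, so the symbol is 0.

0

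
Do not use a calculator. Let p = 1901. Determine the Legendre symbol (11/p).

Reciprocity: 11 ≡ 3 and 1901 ≡ 1 (mod 4), so (11/1901) = +(1901/11).
Reduce top mod 11: now compute (9/11).
Reciprocity: 9 ≡ 1 and 11 ≡ 3 (mod 4), so (9/11) = +(11/9).
Reduce top mod 9: now compute (2/9).
Pull out 2: since 9 ≡ 1 (mod 8), (2/9) = +1.
Reached (1/9) = 1. Collecting the sign flips along the way, the symbol is +1.

1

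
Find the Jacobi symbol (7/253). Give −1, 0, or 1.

1

Reciprocity: 7 ≡ 3 and 253 ≡ 1 (mod 4), so (7/253) = +(253/7).
Reduce top mod 7: now compute (1/7).
Reached (1/7) = 1. Collecting the sign flips along the way, the symbol is +1.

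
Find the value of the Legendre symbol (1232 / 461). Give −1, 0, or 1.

1

Euler's criterion: (1232/461) ≡ 310^230 (mod 461).
310^2 ≡ 212 (mod 461)
310^4 ≡ 227 (mod 461)
310^8 ≡ 358 (mod 461)
310^16 ≡ 6 (mod 461)
310^32 ≡ 36 (mod 461)
310^64 ≡ 374 (mod 461)
310^128 ≡ 193 (mod 461)
310^230 = 310^(128+64+32+4+2) ≡ 1 (mod 461).
Result is 1, so (1232/461) = 1.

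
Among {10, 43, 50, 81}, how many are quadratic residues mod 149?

(10/149) = -1 → non-residue.
(43/149) = -1 → non-residue.
(50/149) = -1 → non-residue.
(81/149) = +1 → QR.
Total quadratic residues among the 4: 1.

1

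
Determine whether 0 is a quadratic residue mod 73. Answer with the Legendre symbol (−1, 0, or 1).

0

Top reduces to 0: gcd > 1, so the symbol is 0.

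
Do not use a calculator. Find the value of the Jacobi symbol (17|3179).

0

Reciprocity: 17 ≡ 1 and 3179 ≡ 3 (mod 4), so (17/3179) = +(3179/17).
Reduce top mod 17: now compute (0/17).
Top reduces to 0: gcd > 1, so the symbol is 0.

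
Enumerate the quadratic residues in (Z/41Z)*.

1,2,4,5,8,9,10,16,18,20,21,23,25,31,32,33,36,37,39,40

Square k = 1,…,20 (k and 41−k give the same square):
1²=1, 2²=4, 3²=9, 4²=16, 5²=25, 6²=36, 7²≡8, 8²≡23, 9²≡40, 10²≡18, 11²≡39, 12²≡21, 13²≡5, 14²≡32, 15²≡20, 16²≡10, 17²≡2, 18²≡37, 19²≡33, 20²≡31 (mod 41).
So the quadratic residues mod 41 are {1, 2, 4, 5, 8, 9, 10, 16, 18, 20, 21, 23, 25, 31, 32, 33, 36, 37, 39, 40}.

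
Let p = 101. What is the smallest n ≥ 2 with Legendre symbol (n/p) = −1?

2

(2/101) = −1, so 2 is the smallest positive non-residue mod 101.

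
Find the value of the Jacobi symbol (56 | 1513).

Pull out 2^3: since 1513 ≡ 1 (mod 8), (2/1513) = +1, so (2/1513)^3 = +1.
Reciprocity: 7 ≡ 3 and 1513 ≡ 1 (mod 4), so (7/1513) = +(1513/7).
Reduce top mod 7: now compute (1/7).
Reached (1/7) = 1. Collecting the sign flips along the way, the symbol is +1.

1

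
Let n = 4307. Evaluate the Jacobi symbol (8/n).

Pull out 2^3: since 4307 ≡ 3 (mod 8), (2/4307) = -1, so (2/4307)^3 = -1.
Reached (1/4307) = 1. Collecting the sign flips along the way, the symbol is -1.

-1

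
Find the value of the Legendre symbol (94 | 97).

1

Euler's criterion: (94/97) ≡ 94^48 (mod 97).
94^2 ≡ 9 (mod 97)
94^4 ≡ 81 (mod 97)
94^8 ≡ 62 (mod 97)
94^16 ≡ 61 (mod 97)
94^32 ≡ 35 (mod 97)
94^48 = 94^(32+16) ≡ 1 (mod 97).
Result is 1, so (94/97) = 1.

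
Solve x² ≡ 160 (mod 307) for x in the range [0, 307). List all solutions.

Since 307 ≡ 3 (mod 4), a square root of 160 is 160^((307+1)/4) = 160^77 mod 307.
Repeated squaring: 160^2≡119, 160^4≡39, 160^8≡293, 160^16≡196, 160^32≡41, 160^64≡146 (mod 307).
160^77 = 160^(64+8+4+1) ≡ 62 (mod 307).
Check: 62² = 3844 ≡ 160 (mod 307). The two roots are 62 and 245.

62, 245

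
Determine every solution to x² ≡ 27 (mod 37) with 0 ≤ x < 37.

8, 29

37 ≡ 1 (mod 4), so we find a root by search.
Trying successive values, 8² = 64 ≡ 27 (mod 37). The other root is 37 − 8 = 29.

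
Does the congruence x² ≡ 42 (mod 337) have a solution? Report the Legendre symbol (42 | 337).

1

Pull out 2: since 337 ≡ 1 (mod 8), (2/337) = +1.
Reciprocity: 21 ≡ 1 and 337 ≡ 1 (mod 4), so (21/337) = +(337/21).
Reduce top mod 21: now compute (1/21).
Reached (1/21) = 1. Collecting the sign flips along the way, the symbol is +1.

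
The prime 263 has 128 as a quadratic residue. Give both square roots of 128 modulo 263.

Since 263 ≡ 3 (mod 4), a square root of 128 is 128^((263+1)/4) = 128^66 mod 263.
Repeated squaring: 128^2≡78, 128^4≡35, 128^8≡173, 128^16≡210, 128^32≡179, 128^64≡218 (mod 263).
128^66 = 128^(64+2) ≡ 172 (mod 263).
Check: 172² = 29584 ≡ 128 (mod 263). The two roots are 91 and 172.

91, 172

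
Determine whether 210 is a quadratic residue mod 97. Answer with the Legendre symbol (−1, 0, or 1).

1

First reduce: 210 ≡ 16 (mod 97).
Pull out 2^4: since 97 ≡ 1 (mod 8), (2/97) = +1, so (2/97)^4 = +1.
Reached (1/97) = 1. Collecting the sign flips along the way, the symbol is +1.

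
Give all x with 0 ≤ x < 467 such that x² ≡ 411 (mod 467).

187, 280

Since 467 ≡ 3 (mod 4), a square root of 411 is 411^((467+1)/4) = 411^117 mod 467.
Repeated squaring: 411^2≡334, 411^4≡410, 411^8≡447, 411^16≡400, 411^32≡286, 411^64≡71 (mod 467).
411^117 = 411^(64+32+16+4+1) ≡ 280 (mod 467).
Check: 280² = 78400 ≡ 411 (mod 467). The two roots are 187 and 280.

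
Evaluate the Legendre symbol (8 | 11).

-1

Euler's criterion: (8/11) ≡ 8^5 (mod 11).
8^2 ≡ 9 (mod 11)
8^4 ≡ 4 (mod 11)
8^5 = 8^(4+1) ≡ 10 (mod 11).
Result is 10 ≡ −1, so (8/11) = −1.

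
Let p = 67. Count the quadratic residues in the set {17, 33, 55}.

(17/67) = +1 → QR.
(33/67) = +1 → QR.
(55/67) = +1 → QR.
Total quadratic residues among the 3: 3.

3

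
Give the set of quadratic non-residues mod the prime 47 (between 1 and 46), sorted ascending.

5 10 11 13 15 19 20 22 23 26 29 30 31 33 35 38 39 40 41 43 44 45 46

Square k = 1,…,23 (k and 47−k give the same square):
1²=1, 2²=4, 3²=9, 4²=16, 5²=25, 6²=36, 7²≡2, 8²≡17, 9²≡34, 10²≡6, 11²≡27, 12²≡3, 13²≡28, 14²≡8, 15²≡37, 16²≡21, 17²≡7, 18²≡42, 19²≡32, 20²≡24, 21²≡18, 22²≡14, 23²≡12 (mod 47).
The residues are {1, 2, 3, 4, 6, 7, 8, 9, 12, 14, 16, 17, 18, 21, 24, 25, 27, 28, 32, 34, 36, 37, 42}; the non-residues are the remaining 23 nonzero classes.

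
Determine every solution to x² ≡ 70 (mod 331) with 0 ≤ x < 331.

100, 231

Since 331 ≡ 3 (mod 4), a square root of 70 is 70^((331+1)/4) = 70^83 mod 331.
Repeated squaring: 70^2≡266, 70^4≡253, 70^8≡126, 70^16≡319, 70^32≡144, 70^64≡214 (mod 331).
70^83 = 70^(64+16+2+1) ≡ 100 (mod 331).
Check: 100² = 10000 ≡ 70 (mod 331). The two roots are 100 and 231.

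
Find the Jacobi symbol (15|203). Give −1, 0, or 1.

Reciprocity: 15 ≡ 3 and 203 ≡ 3 (mod 4), so (15/203) = −(203/15).
Reduce top mod 15: now compute (8/15).
Pull out 2^3: since 15 ≡ 7 (mod 8), (2/15) = +1, so (2/15)^3 = +1.
Reached (1/15) = 1. Collecting the sign flips along the way, the symbol is -1.

-1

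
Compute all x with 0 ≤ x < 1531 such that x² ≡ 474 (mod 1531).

Since 1531 ≡ 3 (mod 4), a square root of 474 is 474^((1531+1)/4) = 474^383 mod 1531.
Repeated squaring: 474^2≡1150, 474^4≡1247, 474^8≡1044, 474^16≡1395, 474^32≡124, 474^64≡66, 474^128≡1294, 474^256≡1053 (mod 1531).
474^383 = 474^(256+64+32+16+8+4+2+1) ≡ 239 (mod 1531).
Check: 239² = 57121 ≡ 474 (mod 1531). The two roots are 239 and 1292.

239, 1292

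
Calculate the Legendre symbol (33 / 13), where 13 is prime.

First reduce: 33 ≡ 7 (mod 13).
Reciprocity: 7 ≡ 3 and 13 ≡ 1 (mod 4), so (7/13) = +(13/7).
Reduce top mod 7: now compute (6/7).
Pull out 2: since 7 ≡ 7 (mod 8), (2/7) = +1.
Reciprocity: 3 ≡ 3 and 7 ≡ 3 (mod 4), so (3/7) = −(7/3).
Reduce top mod 3: now compute (1/3).
Reached (1/3) = 1. Collecting the sign flips along the way, the symbol is -1.

-1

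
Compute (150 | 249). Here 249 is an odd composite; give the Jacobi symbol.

Pull out 2: since 249 ≡ 1 (mod 8), (2/249) = +1.
Reciprocity: 75 ≡ 3 and 249 ≡ 1 (mod 4), so (75/249) = +(249/75).
Reduce top mod 75: now compute (24/75).
Pull out 2^3: since 75 ≡ 3 (mod 8), (2/75) = -1, so (2/75)^3 = -1.
Reciprocity: 3 ≡ 3 and 75 ≡ 3 (mod 4), so (3/75) = −(75/3).
Reduce top mod 3: now compute (0/3).
Top reduces to 0: gcd > 1, so the symbol is 0.

0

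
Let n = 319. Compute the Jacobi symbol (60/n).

Pull out 2^2: since 319 ≡ 7 (mod 8), (2/319) = +1, so (2/319)^2 = +1.
Reciprocity: 15 ≡ 3 and 319 ≡ 3 (mod 4), so (15/319) = −(319/15).
Reduce top mod 15: now compute (4/15).
Pull out 2^2: since 15 ≡ 7 (mod 8), (2/15) = +1, so (2/15)^2 = +1.
Reached (1/15) = 1. Collecting the sign flips along the way, the symbol is -1.

-1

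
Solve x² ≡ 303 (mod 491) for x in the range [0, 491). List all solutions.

Since 491 ≡ 3 (mod 4), a square root of 303 is 303^((491+1)/4) = 303^123 mod 491.
Repeated squaring: 303^2≡483, 303^4≡64, 303^8≡168, 303^16≡237, 303^32≡195, 303^64≡218 (mod 491).
303^123 = 303^(64+32+16+8+2+1) ≡ 434 (mod 491).
Check: 434² = 188356 ≡ 303 (mod 491). The two roots are 57 and 434.

57, 434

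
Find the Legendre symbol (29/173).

1

Reciprocity: 29 ≡ 1 and 173 ≡ 1 (mod 4), so (29/173) = +(173/29).
Reduce top mod 29: now compute (28/29).
Pull out 2^2: since 29 ≡ 5 (mod 8), (2/29) = -1, so (2/29)^2 = +1.
Reciprocity: 7 ≡ 3 and 29 ≡ 1 (mod 4), so (7/29) = +(29/7).
Reduce top mod 7: now compute (1/7).
Reached (1/7) = 1. Collecting the sign flips along the way, the symbol is +1.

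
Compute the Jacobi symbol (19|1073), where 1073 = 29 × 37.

Reciprocity: 19 ≡ 3 and 1073 ≡ 1 (mod 4), so (19/1073) = +(1073/19).
Reduce top mod 19: now compute (9/19).
Reciprocity: 9 ≡ 1 and 19 ≡ 3 (mod 4), so (9/19) = +(19/9).
Reduce top mod 9: now compute (1/9).
Reached (1/9) = 1. Collecting the sign flips along the way, the symbol is +1.

1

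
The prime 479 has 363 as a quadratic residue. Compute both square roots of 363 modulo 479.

138, 341

Since 479 ≡ 3 (mod 4), a square root of 363 is 363^((479+1)/4) = 363^120 mod 479.
Repeated squaring: 363^2≡44, 363^4≡20, 363^8≡400, 363^16≡14, 363^32≡196, 363^64≡96 (mod 479).
363^120 = 363^(64+32+16+8) ≡ 138 (mod 479).
Check: 138² = 19044 ≡ 363 (mod 479). The two roots are 138 and 341.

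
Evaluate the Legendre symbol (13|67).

Reciprocity: 13 ≡ 1 and 67 ≡ 3 (mod 4), so (13/67) = +(67/13).
Reduce top mod 13: now compute (2/13).
Pull out 2: since 13 ≡ 5 (mod 8), (2/13) = -1.
Reached (1/13) = 1. Collecting the sign flips along the way, the symbol is -1.

-1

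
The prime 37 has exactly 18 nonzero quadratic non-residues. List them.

2,5,6,8,13,14,15,17,18,19,20,22,23,24,29,31,32,35

Square k = 1,…,18 (k and 37−k give the same square):
1²=1, 2²=4, 3²=9, 4²=16, 5²=25, 6²=36, 7²≡12, 8²≡27, 9²≡7, 10²≡26, 11²≡10, 12²≡33, 13²≡21, 14²≡11, 15²≡3, 16²≡34, 17²≡30, 18²≡28 (mod 37).
The residues are {1, 3, 4, 7, 9, 10, 11, 12, 16, 21, 25, 26, 27, 28, 30, 33, 34, 36}; the non-residues are the remaining 18 nonzero classes.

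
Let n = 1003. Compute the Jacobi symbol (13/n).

-1

Reciprocity: 13 ≡ 1 and 1003 ≡ 3 (mod 4), so (13/1003) = +(1003/13).
Reduce top mod 13: now compute (2/13).
Pull out 2: since 13 ≡ 5 (mod 8), (2/13) = -1.
Reached (1/13) = 1. Collecting the sign flips along the way, the symbol is -1.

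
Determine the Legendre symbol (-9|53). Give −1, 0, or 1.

Euler's criterion: (-9/53) ≡ 44^26 (mod 53).
44^2 ≡ 28 (mod 53)
44^4 ≡ 42 (mod 53)
44^8 ≡ 15 (mod 53)
44^16 ≡ 13 (mod 53)
44^26 = 44^(16+8+2) ≡ 1 (mod 53).
Result is 1, so (-9/53) = 1.

1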